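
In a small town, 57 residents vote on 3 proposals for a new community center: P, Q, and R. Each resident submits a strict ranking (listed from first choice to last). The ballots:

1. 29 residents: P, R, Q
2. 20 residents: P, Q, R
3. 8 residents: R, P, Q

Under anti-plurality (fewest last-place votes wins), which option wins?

P

Last-place votes: P 0, Q 37, R 20.
P is ranked last by the fewest voters, so P wins.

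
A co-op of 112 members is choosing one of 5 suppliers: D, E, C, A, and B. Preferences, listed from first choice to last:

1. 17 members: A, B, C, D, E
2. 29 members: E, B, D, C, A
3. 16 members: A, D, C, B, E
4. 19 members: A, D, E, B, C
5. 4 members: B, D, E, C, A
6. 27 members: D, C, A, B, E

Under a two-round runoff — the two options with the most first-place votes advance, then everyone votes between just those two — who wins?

A

Round 1 first-place votes: D 27, E 29, C 0, A 52, B 4.
A and E advance.
Runoff: A is preferred to E by 79 voters; E by 33.
A wins the runoff.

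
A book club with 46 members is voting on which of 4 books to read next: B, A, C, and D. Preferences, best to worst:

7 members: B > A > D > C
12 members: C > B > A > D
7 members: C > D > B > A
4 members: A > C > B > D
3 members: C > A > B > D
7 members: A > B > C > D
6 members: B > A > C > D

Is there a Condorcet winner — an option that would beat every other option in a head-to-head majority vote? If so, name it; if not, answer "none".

none

Checking pairwise contests:
C beats B 26–20.
B beats A 32–14.
A beats C 24–22.
B beats D 39–7.
Every option loses at least one head-to-head, so there is no Condorcet winner.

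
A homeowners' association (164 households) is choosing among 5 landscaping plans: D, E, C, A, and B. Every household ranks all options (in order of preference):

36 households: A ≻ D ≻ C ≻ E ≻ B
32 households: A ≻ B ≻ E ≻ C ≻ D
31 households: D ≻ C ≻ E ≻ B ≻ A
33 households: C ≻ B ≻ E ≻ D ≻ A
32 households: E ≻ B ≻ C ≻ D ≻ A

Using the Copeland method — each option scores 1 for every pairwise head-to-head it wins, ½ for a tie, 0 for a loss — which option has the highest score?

C

D: beats A; loses to E, C, and B → score 1.
E: beats D, A, and B; loses to C → score 3.
C: beats D, E, A, and B → score 4.
A: loses to D, E, C, and B → score 0.
B: beats D and A; loses to E and C → score 2.
C has the best pairwise record.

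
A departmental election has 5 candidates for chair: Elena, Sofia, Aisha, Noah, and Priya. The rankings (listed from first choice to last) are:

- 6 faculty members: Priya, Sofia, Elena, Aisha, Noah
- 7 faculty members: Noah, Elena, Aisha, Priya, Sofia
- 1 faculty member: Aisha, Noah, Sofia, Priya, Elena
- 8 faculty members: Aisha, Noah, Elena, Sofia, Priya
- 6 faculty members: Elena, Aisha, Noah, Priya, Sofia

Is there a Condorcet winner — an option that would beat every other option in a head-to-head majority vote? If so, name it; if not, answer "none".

Checking pairwise contests:
Noah beats Elena 16–12.
Elena beats Sofia 21–7.
Elena beats Aisha 19–9.
Aisha beats Noah 21–7.
Elena beats Priya 21–7.
Every option loses at least one head-to-head, so there is no Condorcet winner.

none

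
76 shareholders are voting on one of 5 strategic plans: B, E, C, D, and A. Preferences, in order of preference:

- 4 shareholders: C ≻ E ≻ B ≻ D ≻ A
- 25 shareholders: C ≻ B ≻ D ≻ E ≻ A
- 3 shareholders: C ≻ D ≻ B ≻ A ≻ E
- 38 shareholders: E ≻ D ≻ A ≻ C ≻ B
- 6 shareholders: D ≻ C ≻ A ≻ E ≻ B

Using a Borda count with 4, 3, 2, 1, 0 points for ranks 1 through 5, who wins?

B: 4·2 + 25·3 + 3·2 + 38·0 + 6·0 = 89
E: 4·3 + 25·1 + 3·0 + 38·4 + 6·1 = 195
C: 4·4 + 25·4 + 3·4 + 38·1 + 6·3 = 184
D: 4·1 + 25·2 + 3·3 + 38·3 + 6·4 = 201
A: 4·0 + 25·0 + 3·1 + 38·2 + 6·2 = 91
D has the highest Borda score (201).

D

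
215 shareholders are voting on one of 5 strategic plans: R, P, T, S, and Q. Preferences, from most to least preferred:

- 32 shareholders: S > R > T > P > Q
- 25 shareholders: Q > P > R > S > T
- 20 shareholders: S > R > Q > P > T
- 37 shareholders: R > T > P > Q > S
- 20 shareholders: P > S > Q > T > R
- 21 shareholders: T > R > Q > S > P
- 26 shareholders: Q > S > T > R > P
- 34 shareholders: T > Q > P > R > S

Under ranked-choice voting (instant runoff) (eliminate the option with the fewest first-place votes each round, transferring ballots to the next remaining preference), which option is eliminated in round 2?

R

Round 1: R 37, P 20, T 55, S 52, Q 51. Eliminate P.
Round 2: R 37, T 55, S 72, Q 51. Eliminate R.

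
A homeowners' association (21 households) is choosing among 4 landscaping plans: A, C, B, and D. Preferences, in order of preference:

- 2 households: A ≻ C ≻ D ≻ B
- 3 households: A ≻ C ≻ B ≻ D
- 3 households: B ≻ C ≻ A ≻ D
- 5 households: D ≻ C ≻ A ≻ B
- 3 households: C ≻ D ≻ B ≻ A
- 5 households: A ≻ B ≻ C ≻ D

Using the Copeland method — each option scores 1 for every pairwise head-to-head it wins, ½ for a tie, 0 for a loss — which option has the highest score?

C

A: beats B and D; loses to C → score 2.
C: beats A, B, and D → score 3.
B: beats D; loses to A and C → score 1.
D: loses to A, C, and B → score 0.
C has the best pairwise record.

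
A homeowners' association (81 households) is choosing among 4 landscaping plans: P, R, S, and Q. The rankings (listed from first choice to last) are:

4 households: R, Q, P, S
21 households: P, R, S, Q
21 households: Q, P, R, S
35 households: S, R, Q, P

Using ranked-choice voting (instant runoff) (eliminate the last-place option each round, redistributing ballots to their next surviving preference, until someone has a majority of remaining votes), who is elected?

S

Round 1: P 21, R 4, S 35, Q 21. Eliminate R.
Round 2: P 21, S 35, Q 25. Eliminate P.
Round 3: S 56, Q 25. S has a majority.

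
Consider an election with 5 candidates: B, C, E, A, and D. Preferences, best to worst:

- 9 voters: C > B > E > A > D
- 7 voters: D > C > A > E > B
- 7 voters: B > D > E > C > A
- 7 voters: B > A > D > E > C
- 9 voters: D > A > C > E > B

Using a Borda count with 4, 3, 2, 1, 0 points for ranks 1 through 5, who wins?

D

B: 9·3 + 7·0 + 7·4 + 7·4 + 9·0 = 83
C: 9·4 + 7·3 + 7·1 + 7·0 + 9·2 = 82
E: 9·2 + 7·1 + 7·2 + 7·1 + 9·1 = 55
A: 9·1 + 7·2 + 7·0 + 7·3 + 9·3 = 71
D: 9·0 + 7·4 + 7·3 + 7·2 + 9·4 = 99
D has the highest Borda score (99).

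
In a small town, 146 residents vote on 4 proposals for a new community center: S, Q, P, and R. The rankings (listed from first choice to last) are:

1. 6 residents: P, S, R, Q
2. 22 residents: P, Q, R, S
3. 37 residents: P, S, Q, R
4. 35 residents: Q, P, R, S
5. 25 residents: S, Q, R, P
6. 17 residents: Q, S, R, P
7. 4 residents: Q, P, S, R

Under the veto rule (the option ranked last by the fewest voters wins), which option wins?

Q

Last-place votes: S 57, Q 6, P 42, R 41.
Q is ranked last by the fewest voters, so Q wins.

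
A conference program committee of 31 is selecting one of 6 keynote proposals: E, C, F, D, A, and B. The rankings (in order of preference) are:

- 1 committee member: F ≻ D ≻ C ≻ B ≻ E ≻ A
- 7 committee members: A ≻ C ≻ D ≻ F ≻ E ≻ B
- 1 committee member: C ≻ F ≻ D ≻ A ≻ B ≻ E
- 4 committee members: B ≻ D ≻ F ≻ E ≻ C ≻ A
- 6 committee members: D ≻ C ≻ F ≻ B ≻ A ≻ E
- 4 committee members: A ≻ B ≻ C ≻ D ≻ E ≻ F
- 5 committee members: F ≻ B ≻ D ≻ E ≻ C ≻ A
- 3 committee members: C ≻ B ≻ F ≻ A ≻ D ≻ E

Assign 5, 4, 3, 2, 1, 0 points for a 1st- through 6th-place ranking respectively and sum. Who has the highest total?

E: 1·1 + 7·1 + 1·0 + 4·2 + 6·0 + 4·1 + 5·2 + 3·0 = 30
C: 1·3 + 7·4 + 1·5 + 4·1 + 6·4 + 4·3 + 5·1 + 3·5 = 96
F: 1·5 + 7·2 + 1·4 + 4·3 + 6·3 + 4·0 + 5·5 + 3·3 = 87
D: 1·4 + 7·3 + 1·3 + 4·4 + 6·5 + 4·2 + 5·3 + 3·1 = 100
A: 1·0 + 7·5 + 1·2 + 4·0 + 6·1 + 4·5 + 5·0 + 3·2 = 69
B: 1·2 + 7·0 + 1·1 + 4·5 + 6·2 + 4·4 + 5·4 + 3·4 = 83
D has the highest Borda score (100).

D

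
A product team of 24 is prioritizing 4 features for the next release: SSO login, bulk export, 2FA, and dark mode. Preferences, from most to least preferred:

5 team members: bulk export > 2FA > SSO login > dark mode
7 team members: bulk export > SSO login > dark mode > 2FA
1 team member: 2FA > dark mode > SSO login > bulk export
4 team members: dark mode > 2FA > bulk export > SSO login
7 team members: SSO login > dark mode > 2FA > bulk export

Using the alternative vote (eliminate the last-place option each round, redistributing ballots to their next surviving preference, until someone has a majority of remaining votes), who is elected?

Round 1: SSO login 7, bulk export 12, 2FA 1, dark mode 4. Eliminate 2FA.
Round 2: SSO login 7, bulk export 12, dark mode 5. Eliminate dark mode.
Round 3: SSO login 8, bulk export 16. Bulk export has a majority.

bulk export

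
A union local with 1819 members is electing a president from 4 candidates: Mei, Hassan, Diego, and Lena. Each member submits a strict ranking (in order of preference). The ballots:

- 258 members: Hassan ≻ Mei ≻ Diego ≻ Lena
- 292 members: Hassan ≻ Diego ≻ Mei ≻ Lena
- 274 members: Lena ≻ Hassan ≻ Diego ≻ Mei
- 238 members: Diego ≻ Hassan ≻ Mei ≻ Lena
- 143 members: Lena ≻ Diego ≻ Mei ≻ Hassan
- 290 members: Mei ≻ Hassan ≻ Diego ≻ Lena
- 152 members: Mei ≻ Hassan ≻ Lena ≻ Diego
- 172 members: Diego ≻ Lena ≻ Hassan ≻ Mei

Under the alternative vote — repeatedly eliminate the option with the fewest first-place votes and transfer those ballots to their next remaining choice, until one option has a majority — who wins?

Round 1: Mei 442, Hassan 550, Diego 410, Lena 417. Eliminate Diego.
Round 2: Mei 442, Hassan 788, Lena 589. Eliminate Mei.
Round 3: Hassan 1230, Lena 589. Hassan has a majority.

Hassan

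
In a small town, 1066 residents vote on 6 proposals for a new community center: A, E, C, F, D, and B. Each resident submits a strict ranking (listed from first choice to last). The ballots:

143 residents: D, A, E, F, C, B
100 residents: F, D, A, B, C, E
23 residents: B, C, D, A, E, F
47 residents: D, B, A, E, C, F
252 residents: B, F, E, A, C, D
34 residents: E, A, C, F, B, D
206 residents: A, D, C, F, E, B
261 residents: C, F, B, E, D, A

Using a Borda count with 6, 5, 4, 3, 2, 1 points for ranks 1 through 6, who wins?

F

A: 143·5 + 100·4 + 23·3 + 47·4 + 252·3 + 34·5 + 206·6 + 261·1 = 3795
E: 143·4 + 100·1 + 23·2 + 47·3 + 252·4 + 34·6 + 206·2 + 261·3 = 3266
C: 143·2 + 100·2 + 23·5 + 47·2 + 252·2 + 34·4 + 206·4 + 261·6 = 3725
F: 143·3 + 100·6 + 23·1 + 47·1 + 252·5 + 34·3 + 206·3 + 261·5 = 4384
D: 143·6 + 100·5 + 23·4 + 47·6 + 252·1 + 34·1 + 206·5 + 261·2 = 3570
B: 143·1 + 100·3 + 23·6 + 47·5 + 252·6 + 34·2 + 206·1 + 261·4 = 3646
F has the highest Borda score (4384).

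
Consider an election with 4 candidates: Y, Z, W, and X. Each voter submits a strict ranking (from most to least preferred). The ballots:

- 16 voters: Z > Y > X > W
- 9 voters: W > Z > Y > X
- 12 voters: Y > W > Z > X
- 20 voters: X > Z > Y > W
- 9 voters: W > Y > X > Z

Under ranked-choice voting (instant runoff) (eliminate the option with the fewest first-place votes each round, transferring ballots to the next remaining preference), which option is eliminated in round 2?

Z

Round 1: Y 12, Z 16, W 18, X 20. Eliminate Y.
Round 2: Z 16, W 30, X 20. Eliminate Z.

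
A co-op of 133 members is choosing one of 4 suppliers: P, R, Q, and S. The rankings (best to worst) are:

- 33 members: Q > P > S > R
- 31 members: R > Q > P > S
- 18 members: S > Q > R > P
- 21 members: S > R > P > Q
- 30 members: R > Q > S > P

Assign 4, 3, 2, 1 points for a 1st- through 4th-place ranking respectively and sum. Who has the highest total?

P: 33·3 + 31·2 + 18·1 + 21·2 + 30·1 = 251
R: 33·1 + 31·4 + 18·2 + 21·3 + 30·4 = 376
Q: 33·4 + 31·3 + 18·3 + 21·1 + 30·3 = 390
S: 33·2 + 31·1 + 18·4 + 21·4 + 30·2 = 313
Q has the highest Borda score (390).

Q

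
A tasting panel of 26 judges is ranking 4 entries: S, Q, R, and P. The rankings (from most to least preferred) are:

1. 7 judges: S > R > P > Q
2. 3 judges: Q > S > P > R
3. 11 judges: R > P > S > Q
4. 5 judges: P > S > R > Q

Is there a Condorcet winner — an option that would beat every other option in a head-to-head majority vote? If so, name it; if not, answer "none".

Checking pairwise contests:
P beats S 16–10.
S beats Q 23–3.
S beats R 15–11.
R beats P 18–8.
Every option loses at least one head-to-head, so there is no Condorcet winner.

none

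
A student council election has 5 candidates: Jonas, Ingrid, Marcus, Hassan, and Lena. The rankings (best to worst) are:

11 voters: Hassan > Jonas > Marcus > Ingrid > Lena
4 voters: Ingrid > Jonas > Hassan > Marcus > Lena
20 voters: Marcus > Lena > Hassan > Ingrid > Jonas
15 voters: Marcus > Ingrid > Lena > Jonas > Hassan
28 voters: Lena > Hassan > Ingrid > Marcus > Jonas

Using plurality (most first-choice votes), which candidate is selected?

Marcus

First-place votes: Jonas 0, Ingrid 4, Marcus 35, Hassan 11, Lena 28.
Marcus has the most first-place votes.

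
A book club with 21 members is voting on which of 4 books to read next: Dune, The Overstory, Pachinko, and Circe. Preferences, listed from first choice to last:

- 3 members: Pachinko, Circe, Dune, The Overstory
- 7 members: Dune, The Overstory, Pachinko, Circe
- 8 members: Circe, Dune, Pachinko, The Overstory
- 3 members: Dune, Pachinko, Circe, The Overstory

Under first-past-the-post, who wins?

Dune

First-place votes: Dune 10, The Overstory 0, Pachinko 3, Circe 8.
Dune has the most first-place votes.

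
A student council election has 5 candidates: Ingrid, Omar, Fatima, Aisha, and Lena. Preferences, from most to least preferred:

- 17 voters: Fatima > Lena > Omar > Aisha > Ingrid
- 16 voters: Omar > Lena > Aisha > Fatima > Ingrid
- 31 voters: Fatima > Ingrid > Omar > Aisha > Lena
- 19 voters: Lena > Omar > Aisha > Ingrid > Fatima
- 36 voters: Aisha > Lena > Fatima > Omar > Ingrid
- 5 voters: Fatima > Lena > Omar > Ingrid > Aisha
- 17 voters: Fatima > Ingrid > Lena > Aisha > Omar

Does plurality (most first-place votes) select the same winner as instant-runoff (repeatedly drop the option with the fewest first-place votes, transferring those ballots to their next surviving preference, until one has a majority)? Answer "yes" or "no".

no

Plurality — first-place votes: Ingrid 0, Omar 16, Fatima 70, Aisha 36, Lena 19. Winner: Fatima.
Instant-runoff — R1 Ingrid 0, Omar 16, Fatima 70, Aisha 36, Lena 19 (Ingrid out); R2 Omar 16, Fatima 70, Aisha 36, Lena 19 (Omar out); R3 Fatima 70, Aisha 36, Lena 35 (Lena out); R4 Fatima 70, Aisha 71 (Aisha winner). Winner: Aisha.
The two methods disagree.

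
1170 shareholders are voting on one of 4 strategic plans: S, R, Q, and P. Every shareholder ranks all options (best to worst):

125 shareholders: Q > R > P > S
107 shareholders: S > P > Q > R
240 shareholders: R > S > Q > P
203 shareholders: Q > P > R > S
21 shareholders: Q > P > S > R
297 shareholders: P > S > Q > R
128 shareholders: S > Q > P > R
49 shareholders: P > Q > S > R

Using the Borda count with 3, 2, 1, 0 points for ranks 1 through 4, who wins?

Q

S: 125·0 + 107·3 + 240·2 + 203·0 + 21·1 + 297·2 + 128·3 + 49·1 = 1849
R: 125·2 + 107·0 + 240·3 + 203·1 + 21·0 + 297·0 + 128·0 + 49·0 = 1173
Q: 125·3 + 107·1 + 240·1 + 203·3 + 21·3 + 297·1 + 128·2 + 49·2 = 2045
P: 125·1 + 107·2 + 240·0 + 203·2 + 21·2 + 297·3 + 128·1 + 49·3 = 1953
Q has the highest Borda score (2045).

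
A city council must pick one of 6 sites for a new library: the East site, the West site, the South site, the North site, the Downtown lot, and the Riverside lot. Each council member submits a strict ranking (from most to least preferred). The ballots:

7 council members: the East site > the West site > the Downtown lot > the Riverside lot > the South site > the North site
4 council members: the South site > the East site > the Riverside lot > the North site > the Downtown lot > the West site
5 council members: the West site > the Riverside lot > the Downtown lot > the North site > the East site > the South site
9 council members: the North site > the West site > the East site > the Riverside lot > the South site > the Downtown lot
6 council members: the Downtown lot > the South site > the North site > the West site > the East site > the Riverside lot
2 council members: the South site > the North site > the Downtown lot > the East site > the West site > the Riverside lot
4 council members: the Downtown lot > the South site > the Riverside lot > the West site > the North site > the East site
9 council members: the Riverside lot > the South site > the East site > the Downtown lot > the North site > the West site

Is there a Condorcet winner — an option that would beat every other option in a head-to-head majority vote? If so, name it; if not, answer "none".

none

Checking pairwise contests:
the West site beats the East site 24–22.
the South site beats the West site 25–21.
the Riverside lot beats the South site 30–16.
the South site beats the North site 32–14.
the East site beats the Downtown lot 29–17.
the East site beats the Riverside lot 28–18.
Every option loses at least one head-to-head, so there is no Condorcet winner.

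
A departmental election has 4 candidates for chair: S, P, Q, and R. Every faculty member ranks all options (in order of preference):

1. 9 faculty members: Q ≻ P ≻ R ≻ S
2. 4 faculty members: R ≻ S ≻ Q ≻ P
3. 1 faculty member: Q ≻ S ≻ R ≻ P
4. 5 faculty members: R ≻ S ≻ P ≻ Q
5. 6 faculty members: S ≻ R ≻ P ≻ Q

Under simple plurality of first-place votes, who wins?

First-place votes: S 6, P 0, Q 10, R 9.
Q has the most first-place votes.

Q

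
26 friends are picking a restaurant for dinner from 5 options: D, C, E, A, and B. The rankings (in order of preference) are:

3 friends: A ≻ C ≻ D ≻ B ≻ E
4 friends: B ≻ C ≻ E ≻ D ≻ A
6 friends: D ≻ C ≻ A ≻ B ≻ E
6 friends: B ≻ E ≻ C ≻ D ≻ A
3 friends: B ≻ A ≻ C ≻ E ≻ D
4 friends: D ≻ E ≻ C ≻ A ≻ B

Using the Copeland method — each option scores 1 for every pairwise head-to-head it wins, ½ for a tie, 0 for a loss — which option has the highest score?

C

D: beats A; ties E and B; loses to C → score 2.
C: beats D, E, and A; ties B → score 3.5.
E: beats A; ties D; loses to C and B → score 1.5.
A: ties B; loses to D, C, and E → score 0.5.
B: beats E; ties D, C, and A → score 2.5.
C has the best pairwise record.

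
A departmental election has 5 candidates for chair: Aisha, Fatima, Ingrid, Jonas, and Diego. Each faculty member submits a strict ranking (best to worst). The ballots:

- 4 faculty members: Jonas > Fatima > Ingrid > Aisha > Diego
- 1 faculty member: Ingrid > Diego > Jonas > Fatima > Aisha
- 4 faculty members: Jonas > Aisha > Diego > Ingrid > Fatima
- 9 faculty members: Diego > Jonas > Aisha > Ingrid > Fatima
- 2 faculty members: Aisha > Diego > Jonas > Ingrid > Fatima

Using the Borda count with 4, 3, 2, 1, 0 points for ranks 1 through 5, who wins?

Aisha: 4·1 + 1·0 + 4·3 + 9·2 + 2·4 = 42
Fatima: 4·3 + 1·1 + 4·0 + 9·0 + 2·0 = 13
Ingrid: 4·2 + 1·4 + 4·1 + 9·1 + 2·1 = 27
Jonas: 4·4 + 1·2 + 4·4 + 9·3 + 2·2 = 65
Diego: 4·0 + 1·3 + 4·2 + 9·4 + 2·3 = 53
Jonas has the highest Borda score (65).

Jonas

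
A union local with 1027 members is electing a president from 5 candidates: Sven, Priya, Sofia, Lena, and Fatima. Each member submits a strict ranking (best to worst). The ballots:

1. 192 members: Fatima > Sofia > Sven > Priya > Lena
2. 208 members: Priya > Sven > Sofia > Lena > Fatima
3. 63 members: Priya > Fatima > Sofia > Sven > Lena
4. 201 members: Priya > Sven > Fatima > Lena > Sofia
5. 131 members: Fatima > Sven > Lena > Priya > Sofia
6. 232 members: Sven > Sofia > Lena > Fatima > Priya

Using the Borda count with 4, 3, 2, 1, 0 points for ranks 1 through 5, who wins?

Sven

Sven: 192·2 + 208·3 + 63·1 + 201·3 + 131·3 + 232·4 = 2995
Priya: 192·1 + 208·4 + 63·4 + 201·4 + 131·1 + 232·0 = 2211
Sofia: 192·3 + 208·2 + 63·2 + 201·0 + 131·0 + 232·3 = 1814
Lena: 192·0 + 208·1 + 63·0 + 201·1 + 131·2 + 232·2 = 1135
Fatima: 192·4 + 208·0 + 63·3 + 201·2 + 131·4 + 232·1 = 2115
Sven has the highest Borda score (2995).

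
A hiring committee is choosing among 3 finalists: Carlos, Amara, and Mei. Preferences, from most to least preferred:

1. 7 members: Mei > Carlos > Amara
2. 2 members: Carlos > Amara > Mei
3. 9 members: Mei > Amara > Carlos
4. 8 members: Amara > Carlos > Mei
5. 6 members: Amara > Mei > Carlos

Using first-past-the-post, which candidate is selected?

Mei

First-place votes: Carlos 2, Amara 14, Mei 16.
Mei has the most first-place votes.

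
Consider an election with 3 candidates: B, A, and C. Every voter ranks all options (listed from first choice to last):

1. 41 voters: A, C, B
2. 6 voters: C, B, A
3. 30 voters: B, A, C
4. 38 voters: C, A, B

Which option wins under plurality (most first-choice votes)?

C

First-place votes: B 30, A 41, C 44.
C has the most first-place votes.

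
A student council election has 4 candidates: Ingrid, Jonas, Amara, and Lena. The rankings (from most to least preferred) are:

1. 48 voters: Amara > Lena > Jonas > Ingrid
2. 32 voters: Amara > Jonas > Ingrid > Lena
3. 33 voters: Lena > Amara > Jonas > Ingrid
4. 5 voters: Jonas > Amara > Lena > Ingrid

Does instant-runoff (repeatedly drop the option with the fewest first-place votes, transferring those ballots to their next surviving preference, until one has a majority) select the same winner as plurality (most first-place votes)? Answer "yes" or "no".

yes

Instant-runoff — R1 Ingrid 0, Jonas 5, Amara 80, Lena 33 (Amara winner). Winner: Amara.
Plurality — first-place votes: Ingrid 0, Jonas 5, Amara 80, Lena 33. Winner: Amara.
The two methods agree.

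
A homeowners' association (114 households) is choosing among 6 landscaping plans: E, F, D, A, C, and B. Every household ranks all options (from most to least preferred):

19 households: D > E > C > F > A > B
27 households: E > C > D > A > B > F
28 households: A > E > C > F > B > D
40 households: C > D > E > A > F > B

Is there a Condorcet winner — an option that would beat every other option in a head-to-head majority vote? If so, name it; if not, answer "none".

none

Checking pairwise contests:
D beats E 59–55.
E beats F 114–0.
C beats D 95–19.
E beats A 86–28.
E beats C 74–40.
E beats B 114–0.
Every option loses at least one head-to-head, so there is no Condorcet winner.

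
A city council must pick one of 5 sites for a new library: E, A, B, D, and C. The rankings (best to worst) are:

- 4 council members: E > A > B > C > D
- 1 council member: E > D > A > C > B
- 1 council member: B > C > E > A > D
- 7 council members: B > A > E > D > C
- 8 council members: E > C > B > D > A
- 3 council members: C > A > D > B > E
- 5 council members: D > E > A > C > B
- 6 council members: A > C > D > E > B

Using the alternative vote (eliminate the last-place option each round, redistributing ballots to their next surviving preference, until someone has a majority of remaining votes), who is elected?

Round 1: E 13, A 6, B 8, D 5, C 3. Eliminate C.
Round 2: E 13, A 9, B 8, D 5. Eliminate D.
Round 3: E 18, A 9, B 8. E has a majority.

E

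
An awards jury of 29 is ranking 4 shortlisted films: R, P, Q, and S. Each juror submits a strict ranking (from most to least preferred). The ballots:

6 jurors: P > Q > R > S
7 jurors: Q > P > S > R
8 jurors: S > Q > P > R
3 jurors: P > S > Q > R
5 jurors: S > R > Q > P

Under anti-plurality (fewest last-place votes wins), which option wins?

Q

Last-place votes: R 18, P 5, Q 0, S 6.
Q is ranked last by the fewest voters, so Q wins.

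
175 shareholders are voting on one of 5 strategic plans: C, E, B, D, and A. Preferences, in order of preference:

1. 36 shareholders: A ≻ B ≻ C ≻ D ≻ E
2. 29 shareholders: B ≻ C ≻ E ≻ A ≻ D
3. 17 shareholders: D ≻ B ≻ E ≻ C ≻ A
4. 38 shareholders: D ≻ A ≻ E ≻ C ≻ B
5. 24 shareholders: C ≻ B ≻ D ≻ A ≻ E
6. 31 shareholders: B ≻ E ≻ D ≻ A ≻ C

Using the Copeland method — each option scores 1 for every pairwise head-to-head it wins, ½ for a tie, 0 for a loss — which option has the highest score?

B

C: beats E and D; loses to B and A → score 2.
E: loses to C, B, D, and A → score 0.
B: beats C, E, D, and A → score 4.
D: beats E and A; loses to C and B → score 2.
A: beats C and E; loses to B and D → score 2.
B has the best pairwise record.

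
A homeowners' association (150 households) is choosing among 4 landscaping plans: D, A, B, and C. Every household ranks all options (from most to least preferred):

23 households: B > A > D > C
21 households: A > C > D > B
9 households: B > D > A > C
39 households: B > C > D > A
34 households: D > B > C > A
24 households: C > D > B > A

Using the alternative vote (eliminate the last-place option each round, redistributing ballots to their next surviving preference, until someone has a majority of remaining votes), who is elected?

B

Round 1: D 34, A 21, B 71, C 24. Eliminate A.
Round 2: D 34, B 71, C 45. Eliminate D.
Round 3: B 105, C 45. B has a majority.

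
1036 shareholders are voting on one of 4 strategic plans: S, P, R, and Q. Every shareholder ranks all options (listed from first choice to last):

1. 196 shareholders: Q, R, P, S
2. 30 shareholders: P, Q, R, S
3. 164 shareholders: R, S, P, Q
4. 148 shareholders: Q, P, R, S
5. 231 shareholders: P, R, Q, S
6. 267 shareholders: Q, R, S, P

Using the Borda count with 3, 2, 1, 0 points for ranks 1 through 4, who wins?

Q

S: 196·0 + 30·0 + 164·2 + 148·0 + 231·0 + 267·1 = 595
P: 196·1 + 30·3 + 164·1 + 148·2 + 231·3 + 267·0 = 1439
R: 196·2 + 30·1 + 164·3 + 148·1 + 231·2 + 267·2 = 2058
Q: 196·3 + 30·2 + 164·0 + 148·3 + 231·1 + 267·3 = 2124
Q has the highest Borda score (2124).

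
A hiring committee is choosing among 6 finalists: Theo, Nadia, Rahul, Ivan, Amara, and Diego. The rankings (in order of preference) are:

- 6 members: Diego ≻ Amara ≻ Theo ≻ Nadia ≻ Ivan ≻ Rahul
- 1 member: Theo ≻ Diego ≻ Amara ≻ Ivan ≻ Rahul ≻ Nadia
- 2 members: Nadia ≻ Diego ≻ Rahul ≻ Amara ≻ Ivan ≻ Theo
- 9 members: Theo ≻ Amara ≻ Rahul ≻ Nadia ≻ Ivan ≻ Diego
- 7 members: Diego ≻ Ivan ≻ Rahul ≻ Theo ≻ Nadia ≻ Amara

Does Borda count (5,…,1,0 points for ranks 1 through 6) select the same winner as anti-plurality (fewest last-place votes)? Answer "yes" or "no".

Borda — scores: Theo 82, Nadia 47, Rahul 55, Ivan 47, Amara 67, Diego 77. Winner: Theo.
Anti-plurality — last-place votes: Theo 2, Nadia 1, Rahul 6, Ivan 0, Amara 7, Diego 9. Winner: Ivan.
The two methods disagree.

no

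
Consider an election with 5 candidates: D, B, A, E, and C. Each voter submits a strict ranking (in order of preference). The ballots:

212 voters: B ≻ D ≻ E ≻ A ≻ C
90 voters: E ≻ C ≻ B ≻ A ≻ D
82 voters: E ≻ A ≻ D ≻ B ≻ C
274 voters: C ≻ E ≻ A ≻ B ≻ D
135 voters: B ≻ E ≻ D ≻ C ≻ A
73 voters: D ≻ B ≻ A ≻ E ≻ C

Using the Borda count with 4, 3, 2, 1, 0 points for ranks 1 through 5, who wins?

E

D: 212·3 + 90·0 + 82·2 + 274·0 + 135·2 + 73·4 = 1362
B: 212·4 + 90·2 + 82·1 + 274·1 + 135·4 + 73·3 = 2143
A: 212·1 + 90·1 + 82·3 + 274·2 + 135·0 + 73·2 = 1242
E: 212·2 + 90·4 + 82·4 + 274·3 + 135·3 + 73·1 = 2412
C: 212·0 + 90·3 + 82·0 + 274·4 + 135·1 + 73·0 = 1501
E has the highest Borda score (2412).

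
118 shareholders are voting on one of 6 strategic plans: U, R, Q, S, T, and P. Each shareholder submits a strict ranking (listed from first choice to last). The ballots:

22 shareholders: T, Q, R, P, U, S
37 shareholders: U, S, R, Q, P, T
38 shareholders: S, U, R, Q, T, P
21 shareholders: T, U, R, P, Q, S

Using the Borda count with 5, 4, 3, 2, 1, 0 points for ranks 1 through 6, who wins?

U

U: 22·1 + 37·5 + 38·4 + 21·4 = 443
R: 22·3 + 37·3 + 38·3 + 21·3 = 354
Q: 22·4 + 37·2 + 38·2 + 21·1 = 259
S: 22·0 + 37·4 + 38·5 + 21·0 = 338
T: 22·5 + 37·0 + 38·1 + 21·5 = 253
P: 22·2 + 37·1 + 38·0 + 21·2 = 123
U has the highest Borda score (443).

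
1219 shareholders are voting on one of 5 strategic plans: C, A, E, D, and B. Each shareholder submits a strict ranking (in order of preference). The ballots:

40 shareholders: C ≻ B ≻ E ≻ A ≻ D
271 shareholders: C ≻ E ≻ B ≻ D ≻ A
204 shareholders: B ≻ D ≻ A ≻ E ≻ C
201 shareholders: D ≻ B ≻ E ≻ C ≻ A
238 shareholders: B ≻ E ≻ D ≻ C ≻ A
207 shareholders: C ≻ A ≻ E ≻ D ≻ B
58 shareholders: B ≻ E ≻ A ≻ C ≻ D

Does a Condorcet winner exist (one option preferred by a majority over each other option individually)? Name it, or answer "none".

B

B vs C: 701–518 for B.
B vs A: 1012–207 for B.
B vs E: 741–478 for B.
B vs D: 811–408 for B.
B beats every other option head-to-head.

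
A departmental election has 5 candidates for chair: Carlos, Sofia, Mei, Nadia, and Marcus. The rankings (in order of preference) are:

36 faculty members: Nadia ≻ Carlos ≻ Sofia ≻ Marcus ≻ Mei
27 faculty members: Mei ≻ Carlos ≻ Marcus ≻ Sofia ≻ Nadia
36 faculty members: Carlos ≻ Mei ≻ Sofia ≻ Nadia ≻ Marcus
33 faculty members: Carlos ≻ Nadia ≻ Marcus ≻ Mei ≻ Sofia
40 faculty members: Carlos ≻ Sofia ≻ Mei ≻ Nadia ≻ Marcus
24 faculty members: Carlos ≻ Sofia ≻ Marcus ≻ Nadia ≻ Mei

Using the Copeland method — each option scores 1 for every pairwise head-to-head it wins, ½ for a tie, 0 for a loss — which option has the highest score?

Carlos: beats Sofia, Mei, Nadia, and Marcus → score 4.
Sofia: beats Mei, Nadia, and Marcus; loses to Carlos → score 3.
Mei: beats Nadia and Marcus; loses to Carlos and Sofia → score 2.
Nadia: beats Marcus; loses to Carlos, Sofia, and Mei → score 1.
Marcus: loses to Carlos, Sofia, Mei, and Nadia → score 0.
Carlos has the best pairwise record.

Carlos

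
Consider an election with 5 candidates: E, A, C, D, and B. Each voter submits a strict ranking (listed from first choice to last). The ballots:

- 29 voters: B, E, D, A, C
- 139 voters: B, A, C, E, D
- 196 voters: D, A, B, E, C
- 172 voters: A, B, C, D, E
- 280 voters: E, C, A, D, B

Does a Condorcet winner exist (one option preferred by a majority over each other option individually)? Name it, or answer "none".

A

A vs E: 507–309 for A.
A vs C: 536–280 for A.
A vs D: 591–225 for A.
A vs B: 648–168 for A.
A beats every other option head-to-head.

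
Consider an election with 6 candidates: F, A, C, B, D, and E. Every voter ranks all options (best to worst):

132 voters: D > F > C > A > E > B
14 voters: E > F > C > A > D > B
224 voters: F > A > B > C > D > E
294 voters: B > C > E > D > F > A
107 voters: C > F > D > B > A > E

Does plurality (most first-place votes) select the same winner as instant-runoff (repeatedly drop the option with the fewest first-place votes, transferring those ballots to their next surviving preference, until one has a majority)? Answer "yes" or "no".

Plurality — first-place votes: F 224, A 0, C 107, B 294, D 132, E 14. Winner: B.
Instant-runoff — R1 F 224, A 0, C 107, B 294, D 132, E 14 (A out); R2 F 224, C 107, B 294, D 132, E 14 (E out); R3 F 238, C 107, B 294, D 132 (C out); R4 F 345, B 294, D 132 (D out); R5 F 477, B 294 (F winner). Winner: F.
The two methods disagree.

no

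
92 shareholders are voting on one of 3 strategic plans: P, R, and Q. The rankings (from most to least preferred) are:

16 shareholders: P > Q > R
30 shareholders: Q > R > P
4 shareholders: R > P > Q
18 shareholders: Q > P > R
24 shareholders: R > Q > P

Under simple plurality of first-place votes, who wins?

Q

First-place votes: P 16, R 28, Q 48.
Q has the most first-place votes.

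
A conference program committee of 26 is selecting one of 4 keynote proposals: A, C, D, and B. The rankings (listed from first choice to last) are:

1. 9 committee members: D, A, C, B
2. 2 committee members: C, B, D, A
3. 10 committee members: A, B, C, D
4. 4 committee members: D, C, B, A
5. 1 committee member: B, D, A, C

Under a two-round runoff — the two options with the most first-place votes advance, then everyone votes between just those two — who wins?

D

Round 1 first-place votes: A 10, C 2, D 13, B 1.
D and A advance.
Runoff: D is preferred to A by 16 voters; A by 10.
D wins the runoff.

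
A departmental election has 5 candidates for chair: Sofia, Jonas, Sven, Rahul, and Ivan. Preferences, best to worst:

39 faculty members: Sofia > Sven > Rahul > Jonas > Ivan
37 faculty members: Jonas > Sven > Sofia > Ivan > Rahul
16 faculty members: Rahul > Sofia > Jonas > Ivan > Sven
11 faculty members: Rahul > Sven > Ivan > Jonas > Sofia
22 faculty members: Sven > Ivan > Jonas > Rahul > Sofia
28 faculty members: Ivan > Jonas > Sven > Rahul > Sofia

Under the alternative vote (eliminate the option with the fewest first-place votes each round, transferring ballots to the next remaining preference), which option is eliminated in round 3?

Jonas

Round 1: Sofia 39, Jonas 37, Sven 22, Rahul 27, Ivan 28. Eliminate Sven.
Round 2: Sofia 39, Jonas 37, Rahul 27, Ivan 50. Eliminate Rahul.
Round 3: Sofia 55, Jonas 37, Ivan 61. Eliminate Jonas.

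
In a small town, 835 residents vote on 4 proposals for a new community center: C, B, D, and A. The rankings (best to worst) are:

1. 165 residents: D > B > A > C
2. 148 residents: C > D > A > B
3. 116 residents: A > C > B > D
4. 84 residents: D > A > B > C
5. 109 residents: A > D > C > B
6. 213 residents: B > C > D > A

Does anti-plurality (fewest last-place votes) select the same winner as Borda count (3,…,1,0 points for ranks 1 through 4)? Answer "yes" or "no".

yes

Anti-plurality — last-place votes: C 249, B 257, D 116, A 213. Winner: D.
Borda — scores: C 1211, B 1169, D 1474, A 1156. Winner: D.
The two methods agree.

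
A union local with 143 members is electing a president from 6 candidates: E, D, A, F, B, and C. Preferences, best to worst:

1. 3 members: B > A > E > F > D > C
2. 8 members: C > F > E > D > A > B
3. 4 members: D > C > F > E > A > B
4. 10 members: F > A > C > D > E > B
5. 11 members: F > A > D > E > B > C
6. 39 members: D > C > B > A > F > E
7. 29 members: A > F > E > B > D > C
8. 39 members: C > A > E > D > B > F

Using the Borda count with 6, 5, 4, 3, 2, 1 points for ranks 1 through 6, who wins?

A

E: 3·4 + 8·4 + 4·3 + 10·2 + 11·3 + 39·1 + 29·4 + 39·4 = 420
D: 3·2 + 8·3 + 4·6 + 10·3 + 11·4 + 39·6 + 29·2 + 39·3 = 537
A: 3·5 + 8·2 + 4·2 + 10·5 + 11·5 + 39·3 + 29·6 + 39·5 = 630
F: 3·3 + 8·5 + 4·4 + 10·6 + 11·6 + 39·2 + 29·5 + 39·1 = 453
B: 3·6 + 8·1 + 4·1 + 10·1 + 11·2 + 39·4 + 29·3 + 39·2 = 383
C: 3·1 + 8·6 + 4·5 + 10·4 + 11·1 + 39·5 + 29·1 + 39·6 = 580
A has the highest Borda score (630).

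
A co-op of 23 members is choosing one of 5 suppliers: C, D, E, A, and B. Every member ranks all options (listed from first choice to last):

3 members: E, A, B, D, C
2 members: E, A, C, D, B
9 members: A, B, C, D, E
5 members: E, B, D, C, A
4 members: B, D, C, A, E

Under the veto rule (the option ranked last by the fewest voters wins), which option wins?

Last-place votes: C 3, D 0, E 13, A 5, B 2.
D is ranked last by the fewest voters, so D wins.

D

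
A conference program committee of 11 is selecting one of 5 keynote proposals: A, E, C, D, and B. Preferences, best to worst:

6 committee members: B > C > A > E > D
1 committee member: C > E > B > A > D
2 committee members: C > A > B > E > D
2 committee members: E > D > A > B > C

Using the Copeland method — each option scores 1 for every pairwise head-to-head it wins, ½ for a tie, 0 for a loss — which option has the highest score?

B

A: beats E and D; loses to C and B → score 2.
E: beats D; loses to A, C, and B → score 1.
C: beats A, E, and D; loses to B → score 3.
D: loses to A, E, C, and B → score 0.
B: beats A, E, C, and D → score 4.
B has the best pairwise record.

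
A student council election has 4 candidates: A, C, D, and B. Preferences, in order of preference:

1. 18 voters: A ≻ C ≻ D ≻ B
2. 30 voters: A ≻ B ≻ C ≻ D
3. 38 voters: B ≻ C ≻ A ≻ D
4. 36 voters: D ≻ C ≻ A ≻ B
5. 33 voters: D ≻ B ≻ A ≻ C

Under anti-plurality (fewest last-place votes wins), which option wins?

Last-place votes: A 0, C 33, D 68, B 54.
A is ranked last by the fewest voters, so A wins.

A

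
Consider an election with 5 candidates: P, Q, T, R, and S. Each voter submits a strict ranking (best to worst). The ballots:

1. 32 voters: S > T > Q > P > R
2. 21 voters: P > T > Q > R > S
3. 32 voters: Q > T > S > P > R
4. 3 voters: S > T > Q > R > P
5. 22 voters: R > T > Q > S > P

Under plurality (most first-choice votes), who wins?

S

First-place votes: P 21, Q 32, T 0, R 22, S 35.
S has the most first-place votes.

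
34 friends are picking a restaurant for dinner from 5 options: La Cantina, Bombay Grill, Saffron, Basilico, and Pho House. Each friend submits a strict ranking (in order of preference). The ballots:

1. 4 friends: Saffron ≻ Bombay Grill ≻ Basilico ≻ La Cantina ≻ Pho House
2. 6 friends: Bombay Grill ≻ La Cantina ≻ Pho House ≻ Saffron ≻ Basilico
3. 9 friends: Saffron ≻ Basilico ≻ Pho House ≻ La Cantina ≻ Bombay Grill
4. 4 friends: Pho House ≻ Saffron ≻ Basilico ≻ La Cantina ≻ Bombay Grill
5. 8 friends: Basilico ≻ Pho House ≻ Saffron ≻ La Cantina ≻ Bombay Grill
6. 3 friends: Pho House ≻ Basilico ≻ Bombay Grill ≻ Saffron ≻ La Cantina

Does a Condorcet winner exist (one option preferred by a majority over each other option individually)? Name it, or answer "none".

none

Checking pairwise contests:
Saffron beats La Cantina 28–6.
La Cantina beats Bombay Grill 21–13.
Pho House beats Saffron 21–13.
Saffron beats Basilico 23–11.
Basilico beats Pho House 21–13.
Every option loses at least one head-to-head, so there is no Condorcet winner.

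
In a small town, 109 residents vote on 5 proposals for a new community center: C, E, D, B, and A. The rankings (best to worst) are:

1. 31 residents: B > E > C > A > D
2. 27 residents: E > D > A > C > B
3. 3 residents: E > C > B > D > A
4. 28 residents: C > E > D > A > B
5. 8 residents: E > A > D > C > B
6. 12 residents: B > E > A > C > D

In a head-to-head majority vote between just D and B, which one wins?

D

Voters preferring D to B: 63; preferring B to D: 46.
D wins the head-to-head.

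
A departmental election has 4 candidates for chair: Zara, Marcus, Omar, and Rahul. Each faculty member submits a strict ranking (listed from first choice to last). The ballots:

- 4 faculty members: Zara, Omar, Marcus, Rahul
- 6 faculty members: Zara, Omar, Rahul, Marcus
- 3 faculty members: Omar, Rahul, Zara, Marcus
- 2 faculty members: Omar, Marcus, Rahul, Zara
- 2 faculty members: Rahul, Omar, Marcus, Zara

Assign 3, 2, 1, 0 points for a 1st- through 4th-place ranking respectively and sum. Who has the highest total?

Zara: 4·3 + 6·3 + 3·1 + 2·0 + 2·0 = 33
Marcus: 4·1 + 6·0 + 3·0 + 2·2 + 2·1 = 10
Omar: 4·2 + 6·2 + 3·3 + 2·3 + 2·2 = 39
Rahul: 4·0 + 6·1 + 3·2 + 2·1 + 2·3 = 20
Omar has the highest Borda score (39).

Omar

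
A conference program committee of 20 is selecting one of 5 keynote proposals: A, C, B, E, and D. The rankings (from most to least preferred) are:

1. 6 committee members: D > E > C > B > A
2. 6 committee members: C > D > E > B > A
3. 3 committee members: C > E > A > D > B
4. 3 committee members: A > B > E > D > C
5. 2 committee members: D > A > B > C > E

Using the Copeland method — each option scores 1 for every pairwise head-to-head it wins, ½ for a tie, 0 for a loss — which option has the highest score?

D

A: loses to C, B, E, and D → score 0.
C: beats A, B, and E; loses to D → score 3.
B: beats A; loses to C, E, and D → score 1.
E: beats A and B; loses to C and D → score 2.
D: beats A, C, B, and E → score 4.
D has the best pairwise record.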